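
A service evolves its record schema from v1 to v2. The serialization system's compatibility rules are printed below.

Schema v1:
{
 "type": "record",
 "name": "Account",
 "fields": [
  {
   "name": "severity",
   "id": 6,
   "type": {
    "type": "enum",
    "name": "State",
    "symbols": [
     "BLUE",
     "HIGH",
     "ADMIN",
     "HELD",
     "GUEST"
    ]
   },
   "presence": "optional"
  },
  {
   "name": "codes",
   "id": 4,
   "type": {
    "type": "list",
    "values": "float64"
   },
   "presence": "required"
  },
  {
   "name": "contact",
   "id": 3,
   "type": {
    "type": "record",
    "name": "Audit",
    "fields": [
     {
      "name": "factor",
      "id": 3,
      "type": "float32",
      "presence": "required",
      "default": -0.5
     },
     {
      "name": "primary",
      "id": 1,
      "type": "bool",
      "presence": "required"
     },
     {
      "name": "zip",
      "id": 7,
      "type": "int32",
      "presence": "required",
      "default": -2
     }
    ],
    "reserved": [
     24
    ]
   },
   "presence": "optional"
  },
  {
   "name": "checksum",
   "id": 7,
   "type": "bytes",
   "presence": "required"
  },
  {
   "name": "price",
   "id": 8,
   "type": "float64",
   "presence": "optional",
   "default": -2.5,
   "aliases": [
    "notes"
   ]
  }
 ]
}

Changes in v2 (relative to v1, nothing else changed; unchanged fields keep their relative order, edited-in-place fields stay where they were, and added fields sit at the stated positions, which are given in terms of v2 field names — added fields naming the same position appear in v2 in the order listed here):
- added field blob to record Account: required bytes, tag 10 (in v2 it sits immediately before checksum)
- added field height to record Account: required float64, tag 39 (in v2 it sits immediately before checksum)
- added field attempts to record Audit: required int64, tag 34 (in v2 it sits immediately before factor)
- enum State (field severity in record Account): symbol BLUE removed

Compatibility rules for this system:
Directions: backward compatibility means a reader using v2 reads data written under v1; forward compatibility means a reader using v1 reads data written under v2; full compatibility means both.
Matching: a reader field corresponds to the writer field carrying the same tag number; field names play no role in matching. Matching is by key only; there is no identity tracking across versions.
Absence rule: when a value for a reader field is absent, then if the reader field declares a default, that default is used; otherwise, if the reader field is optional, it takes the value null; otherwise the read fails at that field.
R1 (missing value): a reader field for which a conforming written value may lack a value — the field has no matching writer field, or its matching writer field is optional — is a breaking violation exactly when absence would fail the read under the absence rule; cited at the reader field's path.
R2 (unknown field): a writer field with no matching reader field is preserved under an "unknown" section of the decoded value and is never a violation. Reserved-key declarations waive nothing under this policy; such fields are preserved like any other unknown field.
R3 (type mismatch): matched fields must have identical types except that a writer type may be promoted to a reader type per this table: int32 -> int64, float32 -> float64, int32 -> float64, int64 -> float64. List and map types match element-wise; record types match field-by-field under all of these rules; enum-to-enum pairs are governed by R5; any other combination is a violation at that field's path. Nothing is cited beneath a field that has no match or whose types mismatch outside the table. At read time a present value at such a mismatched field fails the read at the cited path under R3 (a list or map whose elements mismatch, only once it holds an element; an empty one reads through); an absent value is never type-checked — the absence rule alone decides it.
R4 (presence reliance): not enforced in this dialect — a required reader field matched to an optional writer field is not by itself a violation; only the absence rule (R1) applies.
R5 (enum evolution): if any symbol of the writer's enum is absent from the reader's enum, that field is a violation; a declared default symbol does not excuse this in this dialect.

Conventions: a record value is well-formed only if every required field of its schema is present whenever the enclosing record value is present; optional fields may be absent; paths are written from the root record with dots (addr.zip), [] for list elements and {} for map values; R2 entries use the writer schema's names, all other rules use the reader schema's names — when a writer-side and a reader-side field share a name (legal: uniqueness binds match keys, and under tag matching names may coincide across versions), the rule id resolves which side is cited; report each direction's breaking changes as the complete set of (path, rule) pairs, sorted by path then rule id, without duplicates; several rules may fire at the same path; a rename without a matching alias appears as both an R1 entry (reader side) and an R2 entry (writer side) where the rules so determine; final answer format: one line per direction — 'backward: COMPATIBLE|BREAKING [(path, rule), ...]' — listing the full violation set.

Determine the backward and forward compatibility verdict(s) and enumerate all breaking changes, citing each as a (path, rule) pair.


the writer's type comes first in each Account pair
checking backward for Account: reader v2 against writer v1:
  severity: State -> State, writer optional; from severity
  codes: list<float64> -> list<float64>, writer required; from codes
  contact: Audit -> Audit, writer optional; from contact
  blob: no writer-side match
  height: no writer-side match
  checksum: bytes -> bytes, writer required; from checksum
  price: float64 -> float64, writer optional; from price
  contact.attempts: no writer-side match
  contact.factor: float32 -> float32, writer required; from contact.factor
  contact.primary: bool -> bool, writer required; from contact.primary
  contact.zip: int32 -> int32, writer required; from contact.zip
  R1 fires at blob
  R1 fires at contact.attempts
  R1 fires at height
  R5 fires at severity
  => backward verdict for Account: BREAKING, 4 violation(s)
checking forward for Account: reader v1 against writer v2:
  severity: State -> State, writer optional; from severity
  codes: list<float64> -> list<float64>, writer required; from codes
  contact: Audit -> Audit, writer optional; from contact
  checksum: bytes -> bytes, writer required; from checksum
  price: float64 -> float64, writer optional; from price
  writer blob: unknown to reader
  writer height: unknown to reader
  contact.factor: float32 -> float32, writer required; from contact.factor
  contact.primary: bool -> bool, writer required; from contact.primary
  contact.zip: int32 -> int32, writer required; from contact.zip
  writer contact.attempts: unknown to reader
  nothing fires on Account: forward is COMPATIBLE

backward: BREAKING [(blob, R1), (contact.attempts, R1), (height, R1), (severity, R5)]; forward: COMPATIBLE []


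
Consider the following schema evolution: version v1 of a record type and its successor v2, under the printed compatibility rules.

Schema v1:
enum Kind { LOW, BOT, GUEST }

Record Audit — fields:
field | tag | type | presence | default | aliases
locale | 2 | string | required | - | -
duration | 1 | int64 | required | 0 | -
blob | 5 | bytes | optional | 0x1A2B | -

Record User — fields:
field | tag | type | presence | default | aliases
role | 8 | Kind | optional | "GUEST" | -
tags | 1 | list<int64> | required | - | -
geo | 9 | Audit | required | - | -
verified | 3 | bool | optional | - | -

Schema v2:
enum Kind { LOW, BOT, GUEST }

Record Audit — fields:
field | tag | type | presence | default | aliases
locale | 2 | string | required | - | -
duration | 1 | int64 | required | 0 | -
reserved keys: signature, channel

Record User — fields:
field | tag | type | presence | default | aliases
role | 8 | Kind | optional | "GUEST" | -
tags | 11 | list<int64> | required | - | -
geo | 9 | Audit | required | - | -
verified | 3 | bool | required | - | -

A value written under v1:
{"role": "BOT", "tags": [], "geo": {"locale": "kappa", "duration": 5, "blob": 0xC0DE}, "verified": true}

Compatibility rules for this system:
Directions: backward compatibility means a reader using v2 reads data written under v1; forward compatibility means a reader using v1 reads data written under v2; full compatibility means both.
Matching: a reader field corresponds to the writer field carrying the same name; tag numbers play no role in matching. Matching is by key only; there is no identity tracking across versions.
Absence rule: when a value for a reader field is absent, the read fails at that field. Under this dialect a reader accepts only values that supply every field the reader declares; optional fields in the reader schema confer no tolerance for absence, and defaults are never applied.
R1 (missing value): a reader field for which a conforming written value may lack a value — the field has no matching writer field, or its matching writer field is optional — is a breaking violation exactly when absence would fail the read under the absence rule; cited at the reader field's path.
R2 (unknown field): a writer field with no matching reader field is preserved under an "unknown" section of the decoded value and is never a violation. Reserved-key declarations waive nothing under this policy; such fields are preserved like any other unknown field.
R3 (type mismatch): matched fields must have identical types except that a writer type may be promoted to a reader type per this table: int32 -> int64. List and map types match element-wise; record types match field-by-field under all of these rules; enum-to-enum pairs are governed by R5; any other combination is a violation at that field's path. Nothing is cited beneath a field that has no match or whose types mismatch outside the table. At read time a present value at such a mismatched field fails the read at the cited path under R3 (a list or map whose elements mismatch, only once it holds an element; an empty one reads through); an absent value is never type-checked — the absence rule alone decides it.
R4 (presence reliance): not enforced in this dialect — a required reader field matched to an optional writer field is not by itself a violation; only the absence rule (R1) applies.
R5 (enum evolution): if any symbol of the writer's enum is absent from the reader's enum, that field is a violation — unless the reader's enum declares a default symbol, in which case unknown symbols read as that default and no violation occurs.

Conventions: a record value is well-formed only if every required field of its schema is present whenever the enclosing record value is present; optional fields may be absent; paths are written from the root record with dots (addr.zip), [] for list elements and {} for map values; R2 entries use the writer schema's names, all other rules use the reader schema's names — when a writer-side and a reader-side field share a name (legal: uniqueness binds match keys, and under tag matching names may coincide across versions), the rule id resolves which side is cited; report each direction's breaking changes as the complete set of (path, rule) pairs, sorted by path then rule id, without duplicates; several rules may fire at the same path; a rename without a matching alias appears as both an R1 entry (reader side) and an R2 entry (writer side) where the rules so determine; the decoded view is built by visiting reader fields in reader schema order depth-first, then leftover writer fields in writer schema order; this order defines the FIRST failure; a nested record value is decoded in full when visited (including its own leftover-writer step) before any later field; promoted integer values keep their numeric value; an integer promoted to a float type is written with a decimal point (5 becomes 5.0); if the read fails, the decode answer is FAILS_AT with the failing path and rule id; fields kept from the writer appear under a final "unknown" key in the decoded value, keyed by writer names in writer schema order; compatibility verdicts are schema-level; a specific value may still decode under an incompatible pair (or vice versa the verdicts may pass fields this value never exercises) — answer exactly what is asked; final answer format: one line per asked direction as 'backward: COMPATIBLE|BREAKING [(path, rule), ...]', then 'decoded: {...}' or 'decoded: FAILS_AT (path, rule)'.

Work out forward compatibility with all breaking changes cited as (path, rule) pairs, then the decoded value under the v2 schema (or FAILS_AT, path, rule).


forward: BREAKING [(geo.blob, R1), (role, R1)]; decoded: {"role": "BOT", "tags": [], "geo": {"locale": "kappa", "duration": 5, "unknown": {"blob": 0xC0DE}}, "verified": true}

the writer's type comes first in each User pair
forward on User — v1 reading data written by v2:
  role: paired with writer role (Kind -> Kind; writer optional)
  tags: paired with writer tags (list<int64> -> list<int64>; writer required)
  geo: paired with writer geo (Audit -> Audit; writer required)
  verified: paired with writer verified (bool -> bool; writer required)
  geo.locale: paired with writer geo.locale (string -> string; writer required)
  geo.duration: paired with writer geo.duration (int64 -> int64; writer required)
  no writer field matches reader geo.blob
  R1 fires at geo.blob
  R1 fires at role
  => forward: BREAKING (2)
migrating the User value to v2:
  role := "BOT"
  tags := []
  geo.locale := "kappa"
  geo.duration := 5
  writer geo.blob: kept under "unknown"
  verified := true
  => decoded: {"role": "BOT", "tags": [], "geo": {"locale": "kappa", "duration": 5, "unknown": {"blob": 0xC0DE}}, "verified": true}
ruling out the remaining User differences:
  field tags in record User: tag 1 changed to 11 -> fires no rule on User, leaving the asked answer as it is


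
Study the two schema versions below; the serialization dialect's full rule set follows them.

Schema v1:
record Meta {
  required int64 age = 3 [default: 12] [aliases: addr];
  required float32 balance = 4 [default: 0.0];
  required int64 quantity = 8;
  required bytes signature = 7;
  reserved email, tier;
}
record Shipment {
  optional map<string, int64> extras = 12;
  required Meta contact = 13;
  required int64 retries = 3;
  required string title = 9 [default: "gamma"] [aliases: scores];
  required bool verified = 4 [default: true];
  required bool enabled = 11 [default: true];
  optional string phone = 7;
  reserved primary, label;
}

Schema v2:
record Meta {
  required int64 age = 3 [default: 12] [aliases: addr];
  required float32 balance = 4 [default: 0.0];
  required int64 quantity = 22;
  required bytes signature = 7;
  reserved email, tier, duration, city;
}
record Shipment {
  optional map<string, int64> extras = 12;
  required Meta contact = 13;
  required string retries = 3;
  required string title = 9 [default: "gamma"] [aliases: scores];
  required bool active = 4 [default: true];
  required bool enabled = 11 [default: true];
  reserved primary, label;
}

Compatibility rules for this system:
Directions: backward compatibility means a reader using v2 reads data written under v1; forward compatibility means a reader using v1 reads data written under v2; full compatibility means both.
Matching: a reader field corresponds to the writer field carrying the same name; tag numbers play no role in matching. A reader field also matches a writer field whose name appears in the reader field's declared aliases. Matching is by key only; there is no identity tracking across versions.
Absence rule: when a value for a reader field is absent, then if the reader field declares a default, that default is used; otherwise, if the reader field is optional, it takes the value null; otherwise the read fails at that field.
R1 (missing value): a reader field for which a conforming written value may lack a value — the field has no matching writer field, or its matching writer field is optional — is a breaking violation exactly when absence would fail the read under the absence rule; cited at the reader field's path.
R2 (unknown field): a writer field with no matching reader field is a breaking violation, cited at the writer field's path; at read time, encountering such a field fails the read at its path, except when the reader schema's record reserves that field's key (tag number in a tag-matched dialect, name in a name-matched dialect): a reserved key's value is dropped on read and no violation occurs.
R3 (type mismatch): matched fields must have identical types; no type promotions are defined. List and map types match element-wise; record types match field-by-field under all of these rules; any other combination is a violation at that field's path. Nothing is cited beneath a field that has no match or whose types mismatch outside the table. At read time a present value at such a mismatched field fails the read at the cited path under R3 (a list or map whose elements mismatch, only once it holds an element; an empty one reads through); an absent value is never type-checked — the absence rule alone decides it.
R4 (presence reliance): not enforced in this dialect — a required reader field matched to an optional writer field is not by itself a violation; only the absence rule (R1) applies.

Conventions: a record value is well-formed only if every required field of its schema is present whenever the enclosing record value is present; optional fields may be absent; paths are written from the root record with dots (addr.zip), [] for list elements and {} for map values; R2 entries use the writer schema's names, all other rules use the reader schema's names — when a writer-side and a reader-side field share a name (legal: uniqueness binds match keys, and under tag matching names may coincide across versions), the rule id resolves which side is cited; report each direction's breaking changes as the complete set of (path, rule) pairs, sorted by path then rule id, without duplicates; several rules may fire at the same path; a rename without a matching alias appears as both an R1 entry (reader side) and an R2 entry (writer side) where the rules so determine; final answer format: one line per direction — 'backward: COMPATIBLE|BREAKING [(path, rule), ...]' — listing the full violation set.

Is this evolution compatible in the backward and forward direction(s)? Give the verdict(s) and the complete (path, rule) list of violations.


backward: BREAKING [(phone, R2), (retries, R3), (verified, R2)]; forward: BREAKING [(active, R2), (retries, R3)]

the writer's type comes first in each Shipment pair
backward on Shipment — v2 reading data written by v1:
  writer optional, map<string, int64> -> map<string, int64>: reader extras maps from writer extras
  writer required, Meta -> Meta: reader contact maps from writer contact
  writer required, int64 -> string: reader retries maps from writer retries
  writer required, string -> string: reader title maps from writer title
  active: no writer match
  writer required, bool -> bool: reader enabled maps from writer enabled
  writer field verified has no reader counterpart
  writer field phone has no reader counterpart
  writer required, int64 -> int64: reader contact.age maps from writer contact.age
  writer required, float32 -> float32: reader contact.balance maps from writer contact.balance
  writer required, int64 -> int64: reader contact.quantity maps from writer contact.quantity
  writer required, bytes -> bytes: reader contact.signature maps from writer contact.signature
  violation R2 at phone
  violation R3 at retries
  violation R2 at verified
  backward on Shipment therefore BREAKING (3)
forward on Shipment — v1 reading data written by v2:
  writer optional, map<string, int64> -> map<string, int64>: reader extras maps from writer extras
  writer required, Meta -> Meta: reader contact maps from writer contact
  writer required, string -> int64: reader retries maps from writer retries
  writer required, string -> string: reader title maps from writer title
  verified: no writer match
  writer required, bool -> bool: reader enabled maps from writer enabled
  phone: no writer match
  writer field active has no reader counterpart
  writer required, int64 -> int64: reader contact.age maps from writer contact.age
  writer required, float32 -> float32: reader contact.balance maps from writer contact.balance
  writer required, int64 -> int64: reader contact.quantity maps from writer contact.quantity
  writer required, bytes -> bytes: reader contact.signature maps from writer contact.signature
  violation R2 at active
  violation R3 at retries
  forward on Shipment therefore BREAKING (2)


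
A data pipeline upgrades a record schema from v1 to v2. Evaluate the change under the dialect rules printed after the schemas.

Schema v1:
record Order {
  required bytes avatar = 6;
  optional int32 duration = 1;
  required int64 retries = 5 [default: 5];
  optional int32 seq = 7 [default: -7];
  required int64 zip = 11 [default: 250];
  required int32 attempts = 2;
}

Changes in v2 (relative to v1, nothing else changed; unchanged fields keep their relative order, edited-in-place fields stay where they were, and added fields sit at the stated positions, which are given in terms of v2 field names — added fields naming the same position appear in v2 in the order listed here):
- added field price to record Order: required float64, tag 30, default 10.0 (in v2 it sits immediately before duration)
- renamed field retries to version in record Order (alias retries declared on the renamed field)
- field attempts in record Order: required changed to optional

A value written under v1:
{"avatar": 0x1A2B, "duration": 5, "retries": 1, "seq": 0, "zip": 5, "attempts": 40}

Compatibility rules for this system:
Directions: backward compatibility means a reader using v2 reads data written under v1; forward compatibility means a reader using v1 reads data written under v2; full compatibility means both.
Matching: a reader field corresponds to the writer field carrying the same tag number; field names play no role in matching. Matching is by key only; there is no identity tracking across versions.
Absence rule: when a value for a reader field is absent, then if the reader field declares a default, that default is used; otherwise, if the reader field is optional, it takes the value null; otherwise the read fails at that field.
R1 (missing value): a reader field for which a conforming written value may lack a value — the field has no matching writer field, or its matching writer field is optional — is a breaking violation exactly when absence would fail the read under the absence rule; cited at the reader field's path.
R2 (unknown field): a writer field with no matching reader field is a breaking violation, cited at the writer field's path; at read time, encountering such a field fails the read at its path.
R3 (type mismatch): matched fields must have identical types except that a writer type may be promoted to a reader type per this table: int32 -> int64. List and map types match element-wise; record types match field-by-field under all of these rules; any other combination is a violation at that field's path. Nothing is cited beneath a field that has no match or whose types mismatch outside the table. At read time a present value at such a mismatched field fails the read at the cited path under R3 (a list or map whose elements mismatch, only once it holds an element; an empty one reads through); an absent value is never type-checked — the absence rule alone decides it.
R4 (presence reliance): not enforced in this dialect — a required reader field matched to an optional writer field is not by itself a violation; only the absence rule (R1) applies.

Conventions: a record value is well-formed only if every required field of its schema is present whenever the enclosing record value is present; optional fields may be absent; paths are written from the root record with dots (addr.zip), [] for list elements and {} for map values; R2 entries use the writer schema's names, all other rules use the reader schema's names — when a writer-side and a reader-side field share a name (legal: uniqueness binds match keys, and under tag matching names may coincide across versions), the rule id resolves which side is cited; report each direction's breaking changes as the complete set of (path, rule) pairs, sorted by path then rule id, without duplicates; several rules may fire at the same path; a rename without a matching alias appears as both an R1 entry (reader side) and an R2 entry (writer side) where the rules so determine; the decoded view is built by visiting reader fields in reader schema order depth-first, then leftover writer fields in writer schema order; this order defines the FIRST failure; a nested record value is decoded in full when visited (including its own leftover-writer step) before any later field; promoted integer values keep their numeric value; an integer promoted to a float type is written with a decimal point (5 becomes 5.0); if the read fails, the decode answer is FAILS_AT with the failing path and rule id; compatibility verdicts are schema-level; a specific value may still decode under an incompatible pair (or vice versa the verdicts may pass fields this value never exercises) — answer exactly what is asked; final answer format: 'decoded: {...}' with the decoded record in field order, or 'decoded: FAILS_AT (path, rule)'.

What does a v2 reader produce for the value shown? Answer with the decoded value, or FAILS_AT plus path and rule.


the writer's type comes first in each Order pair
decode walk for Order under reader schema v2:
  avatar := 0x1A2B
  price := 10.0 (no value, default fills)
  duration := 5
  version := 1 (from writer retries)
  seq := 0
  zip := 5
  attempts := 40
  => decoded: {"avatar": 0x1A2B, "price": 10.0, "duration": 5, "version": 1, "seq": 0, "zip": 5, "attempts": 40}
remaining Order differences; none change what is asked:
  field attempts in record Order: required changed to optional -> matters for Order compatibility verdicts, not for this value's decode

decoded: {"avatar": 0x1A2B, "price": 10.0, "duration": 5, "version": 1, "seq": 0, "zip": 5, "attempts": 40}


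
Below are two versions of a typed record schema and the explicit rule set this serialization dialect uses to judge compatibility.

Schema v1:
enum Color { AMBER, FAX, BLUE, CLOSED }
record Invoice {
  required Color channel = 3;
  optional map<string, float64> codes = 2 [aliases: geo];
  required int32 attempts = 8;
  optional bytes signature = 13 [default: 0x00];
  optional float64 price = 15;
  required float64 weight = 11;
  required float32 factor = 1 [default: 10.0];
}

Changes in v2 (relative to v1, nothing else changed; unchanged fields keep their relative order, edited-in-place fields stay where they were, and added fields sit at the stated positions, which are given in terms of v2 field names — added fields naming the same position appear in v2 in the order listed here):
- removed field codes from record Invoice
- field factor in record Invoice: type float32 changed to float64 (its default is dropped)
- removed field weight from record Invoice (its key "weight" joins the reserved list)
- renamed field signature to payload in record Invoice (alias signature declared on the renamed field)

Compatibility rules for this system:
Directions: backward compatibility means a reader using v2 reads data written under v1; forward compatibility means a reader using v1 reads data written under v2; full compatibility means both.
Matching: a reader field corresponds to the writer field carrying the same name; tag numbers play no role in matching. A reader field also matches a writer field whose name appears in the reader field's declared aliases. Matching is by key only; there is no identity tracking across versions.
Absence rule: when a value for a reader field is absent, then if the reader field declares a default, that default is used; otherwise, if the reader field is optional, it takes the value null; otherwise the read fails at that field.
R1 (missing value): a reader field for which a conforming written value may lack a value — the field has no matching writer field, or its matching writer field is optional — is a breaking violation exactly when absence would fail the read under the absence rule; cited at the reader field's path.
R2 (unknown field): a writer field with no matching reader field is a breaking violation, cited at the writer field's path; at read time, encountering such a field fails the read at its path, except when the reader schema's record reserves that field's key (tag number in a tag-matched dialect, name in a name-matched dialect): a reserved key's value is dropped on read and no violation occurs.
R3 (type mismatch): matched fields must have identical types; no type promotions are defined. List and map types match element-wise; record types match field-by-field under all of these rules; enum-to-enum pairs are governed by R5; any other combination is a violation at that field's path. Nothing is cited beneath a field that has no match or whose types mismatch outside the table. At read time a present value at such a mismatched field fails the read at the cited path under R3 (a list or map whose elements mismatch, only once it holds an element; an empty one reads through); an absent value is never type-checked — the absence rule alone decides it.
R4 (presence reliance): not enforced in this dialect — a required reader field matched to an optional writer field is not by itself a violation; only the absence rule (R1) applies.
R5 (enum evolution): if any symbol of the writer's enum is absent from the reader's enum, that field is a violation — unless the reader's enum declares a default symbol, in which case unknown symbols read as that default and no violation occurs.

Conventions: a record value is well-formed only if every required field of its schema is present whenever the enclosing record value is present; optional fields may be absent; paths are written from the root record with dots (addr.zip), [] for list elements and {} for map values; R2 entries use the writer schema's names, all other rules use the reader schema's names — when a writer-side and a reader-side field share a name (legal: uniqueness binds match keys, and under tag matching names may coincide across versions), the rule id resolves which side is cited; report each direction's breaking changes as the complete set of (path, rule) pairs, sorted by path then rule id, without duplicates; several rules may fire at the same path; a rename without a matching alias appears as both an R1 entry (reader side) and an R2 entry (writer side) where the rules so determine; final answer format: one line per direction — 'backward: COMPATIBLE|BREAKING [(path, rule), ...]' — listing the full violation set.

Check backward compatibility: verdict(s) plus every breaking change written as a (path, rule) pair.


in Invoice below, arrows point writer -> reader
backward analysis of Invoice with v2 as reader and v1 as writer:
  channel: paired with writer channel (Color -> Color; writer required)
  attempts: paired with writer attempts (int32 -> int32; writer required)
  payload: paired with writer signature (bytes -> bytes; writer optional)
  price: paired with writer price (float64 -> float64; writer optional)
  factor: paired with writer factor (float32 -> float64; writer required)
  leftover writer field: codes
  leftover writer field: weight
  violation R2 at codes
  violation R3 at factor
  => 2 violation(s): backward is BREAKING for Invoice
ruling out the remaining Invoice differences:
  removed field weight from record Invoice (its key "weight" joins the reserved list) -> matters only for Invoice's forward compatibility — outside the asked direction
  renamed field signature to payload in record Invoice (alias signature declared on the renamed field) -> matters only for Invoice's forward compatibility — outside the asked direction

backward: BREAKING [(codes, R2), (factor, R3)]


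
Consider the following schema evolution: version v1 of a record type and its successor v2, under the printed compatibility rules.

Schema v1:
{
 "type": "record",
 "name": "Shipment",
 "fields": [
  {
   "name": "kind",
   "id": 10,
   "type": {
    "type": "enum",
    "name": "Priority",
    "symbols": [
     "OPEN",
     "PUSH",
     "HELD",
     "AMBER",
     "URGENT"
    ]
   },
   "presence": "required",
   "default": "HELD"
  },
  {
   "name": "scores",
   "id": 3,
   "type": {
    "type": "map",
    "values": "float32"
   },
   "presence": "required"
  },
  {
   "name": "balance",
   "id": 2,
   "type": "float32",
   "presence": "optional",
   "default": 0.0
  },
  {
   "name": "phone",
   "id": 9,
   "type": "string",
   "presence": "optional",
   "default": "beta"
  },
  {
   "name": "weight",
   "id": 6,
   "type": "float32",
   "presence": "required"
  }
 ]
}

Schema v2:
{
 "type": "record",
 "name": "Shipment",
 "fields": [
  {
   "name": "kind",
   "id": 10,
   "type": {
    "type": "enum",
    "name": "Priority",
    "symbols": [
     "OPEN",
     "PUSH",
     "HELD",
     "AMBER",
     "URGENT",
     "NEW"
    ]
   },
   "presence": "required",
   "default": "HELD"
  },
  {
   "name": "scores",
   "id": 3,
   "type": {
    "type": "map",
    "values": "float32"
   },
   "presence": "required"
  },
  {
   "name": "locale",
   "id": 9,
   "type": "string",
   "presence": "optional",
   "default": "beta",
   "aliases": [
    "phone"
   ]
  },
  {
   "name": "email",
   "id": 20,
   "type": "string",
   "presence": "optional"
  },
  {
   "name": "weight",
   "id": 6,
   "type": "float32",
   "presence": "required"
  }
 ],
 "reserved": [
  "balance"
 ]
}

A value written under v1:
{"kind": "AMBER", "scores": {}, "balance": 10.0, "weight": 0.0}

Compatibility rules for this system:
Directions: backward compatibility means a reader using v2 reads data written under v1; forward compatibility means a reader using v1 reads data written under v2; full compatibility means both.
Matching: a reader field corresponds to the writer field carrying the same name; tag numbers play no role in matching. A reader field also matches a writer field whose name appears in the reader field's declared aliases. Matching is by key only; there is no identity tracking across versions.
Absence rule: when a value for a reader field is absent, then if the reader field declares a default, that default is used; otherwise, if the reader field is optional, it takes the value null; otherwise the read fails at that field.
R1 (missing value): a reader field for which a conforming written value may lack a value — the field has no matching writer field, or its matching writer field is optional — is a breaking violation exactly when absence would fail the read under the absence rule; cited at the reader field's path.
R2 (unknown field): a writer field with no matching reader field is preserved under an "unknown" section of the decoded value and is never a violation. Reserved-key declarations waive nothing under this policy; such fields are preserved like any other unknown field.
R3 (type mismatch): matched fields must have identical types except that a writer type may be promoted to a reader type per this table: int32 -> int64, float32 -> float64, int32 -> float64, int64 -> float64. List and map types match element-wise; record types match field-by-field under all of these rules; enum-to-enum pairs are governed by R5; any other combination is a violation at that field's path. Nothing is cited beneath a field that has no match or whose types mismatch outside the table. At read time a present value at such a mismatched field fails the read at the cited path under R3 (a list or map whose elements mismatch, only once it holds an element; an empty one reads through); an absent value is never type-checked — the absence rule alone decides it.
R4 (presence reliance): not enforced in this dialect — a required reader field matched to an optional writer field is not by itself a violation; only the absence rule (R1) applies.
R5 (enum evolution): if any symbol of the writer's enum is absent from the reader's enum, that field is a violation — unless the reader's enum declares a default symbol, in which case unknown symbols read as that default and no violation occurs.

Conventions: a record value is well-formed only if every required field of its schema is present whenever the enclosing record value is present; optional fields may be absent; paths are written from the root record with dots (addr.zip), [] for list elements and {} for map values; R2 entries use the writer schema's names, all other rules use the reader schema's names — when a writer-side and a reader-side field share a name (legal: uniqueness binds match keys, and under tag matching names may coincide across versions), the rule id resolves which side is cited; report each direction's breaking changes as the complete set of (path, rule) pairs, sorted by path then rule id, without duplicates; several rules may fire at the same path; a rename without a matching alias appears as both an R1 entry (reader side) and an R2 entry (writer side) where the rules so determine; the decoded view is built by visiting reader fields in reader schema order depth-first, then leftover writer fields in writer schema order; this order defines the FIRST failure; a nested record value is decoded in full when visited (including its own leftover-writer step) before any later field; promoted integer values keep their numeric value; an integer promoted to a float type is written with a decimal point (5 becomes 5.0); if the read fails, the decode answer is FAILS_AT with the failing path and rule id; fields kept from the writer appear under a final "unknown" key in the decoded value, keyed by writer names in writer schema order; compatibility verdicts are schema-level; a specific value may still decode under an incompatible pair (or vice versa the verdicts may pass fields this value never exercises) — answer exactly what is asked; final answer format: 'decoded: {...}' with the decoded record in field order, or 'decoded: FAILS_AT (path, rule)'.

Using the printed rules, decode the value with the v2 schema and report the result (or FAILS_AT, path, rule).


each type pair in Shipment: writer, then reader
decode walk for Shipment under reader schema v2:
  kind := "AMBER"
  scores := {}
  locale := "beta" (no value, default fills)
  email := null (not supplied -> null)
  weight := 0.0
  writer balance: kept under "unknown"
  => decoded: {"kind": "AMBER", "scores": {}, "locale": "beta", "email": null, "weight": 0.0, "unknown": {"balance": 10.0}}
the rest of the Shipment diff is inert for this question:
  enum Priority (field kind in record Shipment): symbol NEW added -> schema-level compatibility only; this Shipment value's decode is unchanged

decoded: {"kind": "AMBER", "scores": {}, "locale": "beta", "email": null, "weight": 0.0, "unknown": {"balance": 10.0}}


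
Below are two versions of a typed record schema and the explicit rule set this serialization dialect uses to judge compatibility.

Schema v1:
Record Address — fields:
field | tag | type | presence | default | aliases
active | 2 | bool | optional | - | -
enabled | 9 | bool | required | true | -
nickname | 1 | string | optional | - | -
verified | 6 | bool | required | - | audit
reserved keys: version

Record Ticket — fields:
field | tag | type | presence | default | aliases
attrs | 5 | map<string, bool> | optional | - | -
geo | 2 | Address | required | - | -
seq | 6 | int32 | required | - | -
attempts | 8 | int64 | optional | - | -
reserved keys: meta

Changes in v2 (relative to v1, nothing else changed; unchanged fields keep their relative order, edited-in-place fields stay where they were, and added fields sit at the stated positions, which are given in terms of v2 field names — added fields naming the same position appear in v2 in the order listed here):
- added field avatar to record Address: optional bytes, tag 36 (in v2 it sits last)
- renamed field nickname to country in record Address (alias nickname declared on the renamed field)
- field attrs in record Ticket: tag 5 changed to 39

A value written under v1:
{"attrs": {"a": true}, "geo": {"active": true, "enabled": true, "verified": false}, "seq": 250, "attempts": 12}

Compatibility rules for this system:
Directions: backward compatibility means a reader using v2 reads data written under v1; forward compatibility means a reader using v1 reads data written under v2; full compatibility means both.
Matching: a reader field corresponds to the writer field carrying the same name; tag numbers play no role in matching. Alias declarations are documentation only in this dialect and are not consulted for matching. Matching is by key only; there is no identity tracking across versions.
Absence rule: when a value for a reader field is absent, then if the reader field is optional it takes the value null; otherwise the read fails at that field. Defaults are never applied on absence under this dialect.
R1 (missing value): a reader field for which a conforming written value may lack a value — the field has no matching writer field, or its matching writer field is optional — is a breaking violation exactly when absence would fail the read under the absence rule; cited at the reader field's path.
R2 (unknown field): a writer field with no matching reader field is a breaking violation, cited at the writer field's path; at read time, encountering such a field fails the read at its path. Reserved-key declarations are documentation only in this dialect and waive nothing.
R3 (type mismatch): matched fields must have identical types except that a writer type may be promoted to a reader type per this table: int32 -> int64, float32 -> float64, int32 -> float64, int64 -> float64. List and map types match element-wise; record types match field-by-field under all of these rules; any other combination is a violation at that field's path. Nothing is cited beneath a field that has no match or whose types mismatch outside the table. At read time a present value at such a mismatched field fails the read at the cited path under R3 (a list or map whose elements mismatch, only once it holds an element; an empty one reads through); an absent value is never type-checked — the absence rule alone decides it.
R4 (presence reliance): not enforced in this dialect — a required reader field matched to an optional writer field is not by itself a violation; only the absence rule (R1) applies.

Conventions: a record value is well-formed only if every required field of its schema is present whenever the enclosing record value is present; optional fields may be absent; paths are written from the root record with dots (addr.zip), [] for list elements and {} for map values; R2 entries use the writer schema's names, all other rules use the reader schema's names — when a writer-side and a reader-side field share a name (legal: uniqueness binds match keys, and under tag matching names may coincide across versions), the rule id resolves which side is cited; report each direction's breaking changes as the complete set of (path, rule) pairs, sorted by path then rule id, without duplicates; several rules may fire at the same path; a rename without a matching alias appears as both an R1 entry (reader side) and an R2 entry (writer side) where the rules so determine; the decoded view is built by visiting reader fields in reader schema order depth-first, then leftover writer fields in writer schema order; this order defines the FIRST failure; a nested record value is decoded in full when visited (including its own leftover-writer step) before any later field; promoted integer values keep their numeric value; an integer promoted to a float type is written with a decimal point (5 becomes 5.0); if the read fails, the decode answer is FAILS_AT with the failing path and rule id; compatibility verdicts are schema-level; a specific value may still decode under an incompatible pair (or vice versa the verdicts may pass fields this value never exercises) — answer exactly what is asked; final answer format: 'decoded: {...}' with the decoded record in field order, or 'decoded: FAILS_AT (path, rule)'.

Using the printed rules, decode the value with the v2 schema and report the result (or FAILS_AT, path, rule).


the writer's type comes first in each Ticket pair
migrating the Ticket value to v2:
  attrs := {"a": true}
  geo.active := true
  geo.enabled := true
  geo.country := null (not supplied -> null)
  geo.verified := false
  geo.avatar := null (not supplied -> null)
  seq := 250
  attempts := 12
  => decoded: {"attrs": {"a": true}, "geo": {"active": true, "enabled": true, "country": null, "verified": false, "avatar": null}, "seq": 250, "attempts": 12}
ruling out the remaining Ticket differences:
  field attrs in record Ticket: tag 5 changed to 39 -> fires no rule on Ticket under this dialect and leaves the result unchanged

decoded: {"attrs": {"a": true}, "geo": {"active": true, "enabled": true, "country": null, "verified": false, "avatar": null}, "seq": 250, "attempts": 12}
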